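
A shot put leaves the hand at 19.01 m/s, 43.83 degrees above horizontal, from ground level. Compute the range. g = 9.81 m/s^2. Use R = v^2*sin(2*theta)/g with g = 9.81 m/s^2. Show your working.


R = v^2 * sin(2*theta) / g
Convert angle to radians: theta = 43.83 deg = 0.765 rad
sin(2*theta) = sin(1.53) = 0.9992
R = 19.01^2 * 0.9992 / 9.81
R = 361.3801 * 0.9992 / 9.81 = 36.8072 m

36.8072 m


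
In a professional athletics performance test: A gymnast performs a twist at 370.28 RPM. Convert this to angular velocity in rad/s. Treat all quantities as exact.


omega = RPM * 2 * pi / 60
omega = 370.28 * 2 * 3.14159 / 60
omega = 2326.5379 / 60 = 38.7756 rad/s

38.7756 rad/s


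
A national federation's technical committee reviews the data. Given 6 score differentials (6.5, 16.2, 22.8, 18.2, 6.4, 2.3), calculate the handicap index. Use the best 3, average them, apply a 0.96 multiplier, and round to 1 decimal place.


All differentials: 6.5, 16.2, 22.8, 18.2, 6.4, 2.3
Sorted: 2.3, 6.4, 6.5, 16.2, 18.2, 22.8
Best 3: 2.3, 6.4, 6.5
Average of best = 15.2 / 3 = 5.0667
Raw index = 5.0667 * 0.96 = 4.864
Handicap index = round(4.864, 1) = 4.9

4.9


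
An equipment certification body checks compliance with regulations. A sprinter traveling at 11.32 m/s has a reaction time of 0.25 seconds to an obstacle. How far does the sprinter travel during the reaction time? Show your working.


d = v * t
d = 11.32 * 0.25
d = 2.83 m

2.83 m


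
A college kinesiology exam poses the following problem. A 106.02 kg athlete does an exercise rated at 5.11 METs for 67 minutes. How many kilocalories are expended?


kcal = MET * mass * time_hr
Convert time: 67 min = 1.1167 hr
kcal = 5.11 * 106.02 * 1.1167
kcal = 604.9678 kcal

604.9678 kcal


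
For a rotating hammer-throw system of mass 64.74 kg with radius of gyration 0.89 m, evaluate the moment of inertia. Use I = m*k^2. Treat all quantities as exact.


I = m * k^2
I = 64.74 * 0.89^2
I = 64.74 * 0.7921 = 51.2806 kg*m^2

51.2806 kg*m^2


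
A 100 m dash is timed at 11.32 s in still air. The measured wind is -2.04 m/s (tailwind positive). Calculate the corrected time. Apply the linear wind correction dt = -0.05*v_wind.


dt = -0.05 * v_wind = -0.05 * -2.04 = 0.102 s
t_corrected = t_still + dt = 11.32 + (0.102)
t_corrected = 11.422 s

11.422 s


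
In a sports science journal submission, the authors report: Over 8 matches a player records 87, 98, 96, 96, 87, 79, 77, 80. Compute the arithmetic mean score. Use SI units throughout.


Average = sum / n
Sum = 700
Average = 700 / 8 = 87.5

87.5


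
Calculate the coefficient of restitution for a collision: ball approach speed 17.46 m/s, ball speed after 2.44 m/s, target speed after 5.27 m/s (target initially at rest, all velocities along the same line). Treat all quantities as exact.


e = (v2_after - v1_after) / (v1_before - v2_before)
Numerator = 5.27 - 2.44 = 2.83
Denominator = 17.46 - 0 = 17.46
e = 2.83 / 17.46 = 0.1621

0.1621


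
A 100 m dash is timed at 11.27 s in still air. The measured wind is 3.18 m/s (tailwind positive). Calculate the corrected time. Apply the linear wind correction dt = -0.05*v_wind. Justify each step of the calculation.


dt = -0.05 * v_wind = -0.05 * 3.18 = -0.159 s
t_corrected = t_still + dt = 11.27 + (-0.159)
t_corrected = 11.111 s

11.111 s


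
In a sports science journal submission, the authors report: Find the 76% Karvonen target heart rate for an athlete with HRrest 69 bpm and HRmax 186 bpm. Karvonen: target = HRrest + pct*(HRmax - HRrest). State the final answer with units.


Target = HRrest + pct*(HRmax - HRrest)
Heart rate reserve = HRmax - HRrest = 186 - 69 = 117 bpm
Fraction = 76% = 0.76
Target = 69 + 0.76 * 117
Target = 69 + 88.92 = 157.92 bpm

157.92 bpm


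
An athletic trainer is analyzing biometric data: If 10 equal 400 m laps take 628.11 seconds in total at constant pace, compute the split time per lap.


Split time = total_time / n_laps = 628.11 / 10
Split time = 62.811 s per lap

62.811 s


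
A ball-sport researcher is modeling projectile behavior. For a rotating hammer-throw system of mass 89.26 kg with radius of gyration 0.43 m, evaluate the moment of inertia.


I = m * k^2
I = 89.26 * 0.43^2
I = 89.26 * 0.1849 = 16.5042 kg*m^2

16.5042 kg*m^2


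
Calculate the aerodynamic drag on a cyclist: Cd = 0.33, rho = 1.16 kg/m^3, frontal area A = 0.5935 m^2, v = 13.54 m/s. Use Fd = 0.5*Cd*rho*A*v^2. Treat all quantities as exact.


Fd = 0.5 * Cd * rho * A * v^2
Fd = 0.5 * 0.33 * 1.16 * 0.5935 * 13.54^2
v^2 = 183.3316
Fd = 0.5 * 0.33 * 1.16 * 0.5935 * 183.3316 = 20.8257 N

20.8257 N


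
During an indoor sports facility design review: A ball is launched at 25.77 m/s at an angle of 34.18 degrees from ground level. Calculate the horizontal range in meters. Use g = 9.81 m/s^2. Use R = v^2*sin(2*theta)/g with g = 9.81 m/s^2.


R = v^2 * sin(2*theta) / g
Convert angle to radians: theta = 34.18 deg = 0.5966 rad
sin(2*theta) = sin(1.1931) = 0.9295
R = 25.77^2 * 0.9295 / 9.81
R = 664.0929 * 0.9295 / 9.81 = 62.9243 m

62.9243 m


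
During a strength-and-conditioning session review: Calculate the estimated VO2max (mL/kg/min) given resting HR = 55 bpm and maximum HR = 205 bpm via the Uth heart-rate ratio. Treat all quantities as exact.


VO2max = 15.3 * HRmax / HRrest
VO2max = 15.3 * 205 / 55
VO2max = 3136.5 / 55 = 57.0273 mL/kg/min

57.0273 mL/kg/min


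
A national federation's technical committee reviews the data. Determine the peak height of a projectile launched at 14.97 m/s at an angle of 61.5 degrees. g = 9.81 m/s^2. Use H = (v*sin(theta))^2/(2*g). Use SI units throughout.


H = (v*sin(theta))^2 / (2*g)
vy = v*sin(theta) = 14.97 * sin(61.5 deg) = 13.1559 m/s
H = vy^2 / (2*g) = 173.0775 / (2*9.81)
H = 173.0775 / 19.62 = 8.8215 m

8.8215 m


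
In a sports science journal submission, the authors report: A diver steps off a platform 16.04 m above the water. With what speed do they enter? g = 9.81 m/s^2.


v = sqrt(2 * g * h)
v = sqrt(2 * 9.81 * 16.04)
v = sqrt(314.7048) = 17.7399 m/s

17.7399 m/s


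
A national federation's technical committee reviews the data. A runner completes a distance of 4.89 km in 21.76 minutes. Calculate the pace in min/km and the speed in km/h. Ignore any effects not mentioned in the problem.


Pace = time / distance = 21.76 min / 4.89 km = 4.4499 min/km
Speed = distance / time_in_hours = 4.89 / 0.3627 hr
Speed = 13.4835 km/h

4.4499 min/km, 13.4835 km/h


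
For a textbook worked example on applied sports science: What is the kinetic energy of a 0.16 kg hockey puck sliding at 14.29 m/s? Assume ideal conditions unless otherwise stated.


KE = 0.5 * m * v^2
KE = 0.5 * 0.16 * 14.29^2
KE = 0.5 * 0.16 * 204.2041 = 16.3363 J

16.3363 J


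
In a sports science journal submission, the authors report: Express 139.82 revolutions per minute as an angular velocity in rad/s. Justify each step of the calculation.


omega = RPM * 2 * pi / 60
omega = 139.82 * 2 * 3.14159 / 60
omega = 878.515 / 60 = 14.6419 rad/s

14.6419 rad/s


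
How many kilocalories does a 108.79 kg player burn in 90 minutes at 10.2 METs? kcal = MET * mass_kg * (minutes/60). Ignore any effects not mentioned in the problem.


kcal = MET * mass * time_hr
Convert time: 90 min = 1.5 hr
kcal = 10.2 * 108.79 * 1.5
kcal = 1664.487 kcal

1664.487 kcal


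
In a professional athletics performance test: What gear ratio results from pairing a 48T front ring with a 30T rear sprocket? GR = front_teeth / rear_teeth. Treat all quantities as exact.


GR = front_teeth / rear_teeth
GR = 48 / 30
GR = 1.6

1.6


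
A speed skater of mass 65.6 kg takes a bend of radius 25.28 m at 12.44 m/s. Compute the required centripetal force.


Fc = m * v^2 / r
v^2 = 12.44^2 = 154.7536
Fc = 65.6 * 154.7536 / 25.28
Fc = 10151.8362 / 25.28 = 401.5758 N

401.5758 N


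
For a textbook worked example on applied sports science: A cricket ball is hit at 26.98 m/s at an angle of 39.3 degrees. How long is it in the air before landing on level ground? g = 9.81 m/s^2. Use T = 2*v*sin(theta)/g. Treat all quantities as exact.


T = 2*v*sin(theta)/g
sin(theta) = sin(39.3 deg) = 0.6334
T = 2*26.98*0.6334 / 9.81
T = 34.1772 / 9.81 = 3.4839 s

3.4839 s


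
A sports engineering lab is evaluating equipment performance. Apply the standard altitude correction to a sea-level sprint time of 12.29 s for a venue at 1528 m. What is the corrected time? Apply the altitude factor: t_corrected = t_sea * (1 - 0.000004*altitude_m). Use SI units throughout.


Correction factor = 1 - 0.000004 * 1528 = 0.993888
t_corrected = t_sea * factor = 12.29 * 0.993888
t_corrected = 12.2149 s

12.2149 s


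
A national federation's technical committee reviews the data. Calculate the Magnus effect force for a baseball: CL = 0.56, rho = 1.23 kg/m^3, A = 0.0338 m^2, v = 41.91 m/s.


FM = 0.5 * CL * rho * A * v^2
FM = 0.5 * 0.56 * 1.23 * 0.0338 * 41.91^2
v^2 = 1756.4481
FM = 0.5 * 0.56 * 1.23 * 0.0338 * 1756.4481 = 20.4463 N

20.4463 N


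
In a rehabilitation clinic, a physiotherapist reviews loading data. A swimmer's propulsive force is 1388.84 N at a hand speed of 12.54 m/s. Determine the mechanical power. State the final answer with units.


P = F * v
P = 1388.84 * 12.54
P = 17416.0536 W

17416.0536 W


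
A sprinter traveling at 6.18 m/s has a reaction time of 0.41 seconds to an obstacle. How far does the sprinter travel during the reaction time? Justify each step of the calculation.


d = v * t
d = 6.18 * 0.41
d = 2.5338 m

2.5338 m


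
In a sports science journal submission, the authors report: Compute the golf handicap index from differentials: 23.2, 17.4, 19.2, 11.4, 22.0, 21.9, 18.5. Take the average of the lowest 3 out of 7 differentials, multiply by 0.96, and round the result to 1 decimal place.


All differentials: 23.2, 17.4, 19.2, 11.4, 22.0, 21.9, 18.5
Sorted: 11.4, 17.4, 18.5, 19.2, 21.9, 22.0, 23.2
Best 3: 11.4, 17.4, 18.5
Average of best = 47.3 / 3 = 15.7667
Raw index = 15.7667 * 0.96 = 15.136
Handicap index = round(15.136, 1) = 15.1

15.1


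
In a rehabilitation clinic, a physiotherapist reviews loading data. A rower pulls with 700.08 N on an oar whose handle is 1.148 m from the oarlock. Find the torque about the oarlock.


tau = F * d
tau = 700.08 * 1.148
tau = 803.6918 N*m

803.6918 N*m


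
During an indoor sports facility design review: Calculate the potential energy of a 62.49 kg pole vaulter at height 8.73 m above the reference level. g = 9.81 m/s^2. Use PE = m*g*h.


PE = m * g * h
PE = 62.49 * 9.81 * 8.73
PE = 613.0269 * 8.73 = 5351.7248 J

5351.7248 J


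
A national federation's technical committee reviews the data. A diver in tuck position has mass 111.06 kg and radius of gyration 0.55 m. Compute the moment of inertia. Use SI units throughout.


I = m * k^2
I = 111.06 * 0.55^2
I = 111.06 * 0.3025 = 33.5957 kg*m^2

33.5957 kg*m^2


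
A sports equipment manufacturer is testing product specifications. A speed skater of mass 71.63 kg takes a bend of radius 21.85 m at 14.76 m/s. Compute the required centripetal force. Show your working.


Fc = m * v^2 / r
v^2 = 14.76^2 = 217.8576
Fc = 71.63 * 217.8576 / 21.85
Fc = 15605.1399 / 21.85 = 714.194 N

714.194 N


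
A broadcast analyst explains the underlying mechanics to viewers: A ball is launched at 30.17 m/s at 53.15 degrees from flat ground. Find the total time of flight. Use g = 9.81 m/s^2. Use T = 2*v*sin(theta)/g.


T = 2*v*sin(theta)/g
sin(theta) = sin(53.15 deg) = 0.8002
T = 2*30.17*0.8002 / 9.81
T = 48.2846 / 9.81 = 4.922 s

4.922 s


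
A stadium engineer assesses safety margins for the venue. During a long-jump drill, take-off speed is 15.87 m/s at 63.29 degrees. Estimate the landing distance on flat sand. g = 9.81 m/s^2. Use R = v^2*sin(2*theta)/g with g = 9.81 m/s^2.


R = v^2 * sin(2*theta) / g
Convert angle to radians: theta = 63.29 deg = 1.1046 rad
sin(2*theta) = sin(2.2092) = 0.803
R = 15.87^2 * 0.803 / 9.81
R = 251.8569 * 0.803 / 9.81 = 20.6165 m

20.6165 m


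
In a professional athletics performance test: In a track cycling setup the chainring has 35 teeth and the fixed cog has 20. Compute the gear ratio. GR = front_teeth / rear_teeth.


GR = front_teeth / rear_teeth
GR = 35 / 20
GR = 1.75

1.75


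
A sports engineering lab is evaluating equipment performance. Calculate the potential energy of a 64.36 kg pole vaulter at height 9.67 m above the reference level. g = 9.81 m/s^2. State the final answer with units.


PE = m * g * h
PE = 64.36 * 9.81 * 9.67
PE = 631.3716 * 9.67 = 6105.3634 J

6105.3634 J


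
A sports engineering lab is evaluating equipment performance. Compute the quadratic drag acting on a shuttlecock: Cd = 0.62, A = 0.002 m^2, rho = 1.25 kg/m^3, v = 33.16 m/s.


Fd = 0.5 * Cd * rho * A * v^2
Fd = 0.5 * 0.62 * 1.25 * 0.002 * 33.16^2
v^2 = 1099.5856
Fd = 0.5 * 0.62 * 1.25 * 0.002 * 1099.5856 = 0.8522 N

0.8522 N


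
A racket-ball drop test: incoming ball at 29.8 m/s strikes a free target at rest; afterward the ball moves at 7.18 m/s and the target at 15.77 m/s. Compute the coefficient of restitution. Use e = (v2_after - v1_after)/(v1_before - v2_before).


e = (v2_after - v1_after) / (v1_before - v2_before)
Numerator = 15.77 - 7.18 = 8.59
Denominator = 29.8 - 0 = 29.8
e = 8.59 / 29.8 = 0.2883

0.2883


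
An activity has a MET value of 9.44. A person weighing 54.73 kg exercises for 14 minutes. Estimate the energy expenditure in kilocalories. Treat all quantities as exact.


kcal = MET * mass * time_hr
Convert time: 14 min = 0.2333 hr
kcal = 9.44 * 54.73 * 0.2333
kcal = 120.5519 kcal

120.5519 kcal


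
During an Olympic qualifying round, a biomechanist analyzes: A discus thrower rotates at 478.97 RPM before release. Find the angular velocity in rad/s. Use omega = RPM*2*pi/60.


omega = RPM * 2 * pi / 60
omega = 478.97 * 2 * 3.14159 / 60
omega = 3009.4573 / 60 = 50.1576 rad/s

50.1576 rad/s


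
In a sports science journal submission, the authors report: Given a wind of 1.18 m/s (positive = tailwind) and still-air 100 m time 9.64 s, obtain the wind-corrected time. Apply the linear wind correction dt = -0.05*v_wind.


dt = -0.05 * v_wind = -0.05 * 1.18 = -0.059 s
t_corrected = t_still + dt = 9.64 + (-0.059)
t_corrected = 9.581 s

9.581 s


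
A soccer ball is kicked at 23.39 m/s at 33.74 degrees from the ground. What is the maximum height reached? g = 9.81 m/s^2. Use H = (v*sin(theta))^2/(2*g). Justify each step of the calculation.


H = (v*sin(theta))^2 / (2*g)
vy = v*sin(theta) = 23.39 * sin(33.74 deg) = 12.9914 m/s
H = vy^2 / (2*g) = 168.7763 / (2*9.81)
H = 168.7763 / 19.62 = 8.6023 m

8.6023 m


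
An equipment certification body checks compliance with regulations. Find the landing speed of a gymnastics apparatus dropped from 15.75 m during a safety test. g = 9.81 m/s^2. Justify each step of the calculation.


v = sqrt(2 * g * h)
v = sqrt(2 * 9.81 * 15.75)
v = sqrt(309.015) = 17.5788 m/s

17.5788 m/s


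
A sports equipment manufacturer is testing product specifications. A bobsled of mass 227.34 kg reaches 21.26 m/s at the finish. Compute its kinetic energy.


KE = 0.5 * m * v^2
KE = 0.5 * 227.34 * 21.26^2
KE = 0.5 * 227.34 * 451.9876 = 51377.4305 J

51377.4305 J


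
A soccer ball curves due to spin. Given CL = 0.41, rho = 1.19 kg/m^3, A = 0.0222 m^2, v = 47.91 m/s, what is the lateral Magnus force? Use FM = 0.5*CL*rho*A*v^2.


FM = 0.5 * CL * rho * A * v^2
FM = 0.5 * 0.41 * 1.19 * 0.0222 * 47.91^2
v^2 = 2295.3681
FM = 0.5 * 0.41 * 1.19 * 0.0222 * 2295.3681 = 12.431 N

12.431 N


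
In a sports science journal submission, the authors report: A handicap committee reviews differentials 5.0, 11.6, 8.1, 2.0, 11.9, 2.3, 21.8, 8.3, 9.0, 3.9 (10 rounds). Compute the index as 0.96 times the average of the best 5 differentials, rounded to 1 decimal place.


All differentials: 5.0, 11.6, 8.1, 2.0, 11.9, 2.3, 21.8, 8.3, 9.0, 3.9
Sorted: 2.0, 2.3, 3.9, 5.0, 8.1, 8.3, 9.0, 11.6, 11.9, 21.8
Best 5: 2.0, 2.3, 3.9, 5.0, 8.1
Average of best = 21.3 / 5 = 4.26
Raw index = 4.26 * 0.96 = 4.0896
Handicap index = round(4.0896, 1) = 4.1

4.1


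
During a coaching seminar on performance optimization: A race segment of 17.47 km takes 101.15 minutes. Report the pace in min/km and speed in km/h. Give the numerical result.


Pace = time / distance = 101.15 min / 17.47 km = 5.7899 min/km
Speed = distance / time_in_hours = 17.47 / 1.6858 hr
Speed = 10.3628 km/h

5.7899 min/km, 10.3628 km/h


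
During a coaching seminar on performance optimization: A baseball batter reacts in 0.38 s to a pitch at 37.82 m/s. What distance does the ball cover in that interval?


d = v * t
d = 37.82 * 0.38
d = 14.3716 m

14.3716 m


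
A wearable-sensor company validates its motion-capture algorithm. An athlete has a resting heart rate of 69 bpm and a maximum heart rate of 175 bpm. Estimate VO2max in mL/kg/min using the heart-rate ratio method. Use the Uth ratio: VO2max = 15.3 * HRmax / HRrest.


VO2max = 15.3 * HRmax / HRrest
VO2max = 15.3 * 175 / 69
VO2max = 2677.5 / 69 = 38.8043 mL/kg/min

38.8043 mL/kg/min


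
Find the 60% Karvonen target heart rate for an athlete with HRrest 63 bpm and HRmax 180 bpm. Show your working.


Target = HRrest + pct*(HRmax - HRrest)
Heart rate reserve = HRmax - HRrest = 180 - 63 = 117 bpm
Fraction = 60% = 0.6
Target = 63 + 0.6 * 117
Target = 63 + 70.2 = 133.2 bpm

133.2 bpm


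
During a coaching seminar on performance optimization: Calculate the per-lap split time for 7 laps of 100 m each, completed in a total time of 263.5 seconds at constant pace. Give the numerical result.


Split time = total_time / n_laps = 263.5 / 7
Split time = 37.6429 s per lap

37.6429 s


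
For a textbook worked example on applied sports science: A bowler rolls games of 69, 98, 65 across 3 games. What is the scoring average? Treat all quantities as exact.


Average = sum / n
Sum = 232
Average = 232 / 3 = 77.3333

77.3333


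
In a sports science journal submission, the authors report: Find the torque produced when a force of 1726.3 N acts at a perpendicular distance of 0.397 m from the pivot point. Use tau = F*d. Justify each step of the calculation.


tau = F * d
tau = 1726.3 * 0.397
tau = 685.3411 N*m

685.3411 N*m


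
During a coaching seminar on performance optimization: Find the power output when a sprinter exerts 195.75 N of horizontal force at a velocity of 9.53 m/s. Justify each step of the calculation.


P = F * v
P = 195.75 * 9.53
P = 1865.4975 W

1865.4975 W


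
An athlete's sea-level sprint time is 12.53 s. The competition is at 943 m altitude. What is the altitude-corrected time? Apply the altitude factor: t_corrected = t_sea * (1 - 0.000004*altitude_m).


Correction factor = 1 - 0.000004 * 943 = 0.996228
t_corrected = t_sea * factor = 12.53 * 0.996228
t_corrected = 12.4827 s

12.4827 s


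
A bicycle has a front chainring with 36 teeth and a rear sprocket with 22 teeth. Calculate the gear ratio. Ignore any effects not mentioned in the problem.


GR = front_teeth / rear_teeth
GR = 36 / 22
GR = 1.6364

1.6364


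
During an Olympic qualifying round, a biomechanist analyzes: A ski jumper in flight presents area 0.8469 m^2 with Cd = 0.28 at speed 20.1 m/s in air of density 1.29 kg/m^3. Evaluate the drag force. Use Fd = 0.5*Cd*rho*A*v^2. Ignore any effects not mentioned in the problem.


Fd = 0.5 * Cd * rho * A * v^2
Fd = 0.5 * 0.28 * 1.29 * 0.8469 * 20.1^2
v^2 = 404.01
Fd = 0.5 * 0.28 * 1.29 * 0.8469 * 404.01 = 61.7934 N

61.7934 N


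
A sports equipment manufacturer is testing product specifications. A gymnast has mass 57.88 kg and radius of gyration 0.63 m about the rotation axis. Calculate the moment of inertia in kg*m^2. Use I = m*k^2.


I = m * k^2
I = 57.88 * 0.63^2
I = 57.88 * 0.3969 = 22.9726 kg*m^2

22.9726 kg*m^2


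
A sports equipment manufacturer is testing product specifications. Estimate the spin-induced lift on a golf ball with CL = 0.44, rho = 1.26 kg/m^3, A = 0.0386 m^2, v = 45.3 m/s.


FM = 0.5 * CL * rho * A * v^2
FM = 0.5 * 0.44 * 1.26 * 0.0386 * 45.3^2
v^2 = 2052.09
FM = 0.5 * 0.44 * 1.26 * 0.0386 * 2052.09 = 21.9572 N

21.9572 N


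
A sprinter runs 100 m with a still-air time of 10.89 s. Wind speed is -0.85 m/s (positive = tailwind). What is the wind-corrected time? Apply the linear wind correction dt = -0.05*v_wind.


dt = -0.05 * v_wind = -0.05 * -0.85 = 0.0425 s
t_corrected = t_still + dt = 10.89 + (0.0425)
t_corrected = 10.9325 s

10.9325 s


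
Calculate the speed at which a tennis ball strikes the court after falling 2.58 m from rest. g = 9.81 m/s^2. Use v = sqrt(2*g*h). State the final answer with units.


v = sqrt(2 * g * h)
v = sqrt(2 * 9.81 * 2.58)
v = sqrt(50.6196) = 7.1147 m/s

7.1147 m/s


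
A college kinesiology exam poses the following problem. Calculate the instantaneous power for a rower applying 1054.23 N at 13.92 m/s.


P = F * v
P = 1054.23 * 13.92
P = 14674.8816 W

14674.8816 W


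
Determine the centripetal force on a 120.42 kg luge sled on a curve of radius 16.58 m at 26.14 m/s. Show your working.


Fc = m * v^2 / r
v^2 = 26.14^2 = 683.2996
Fc = 120.42 * 683.2996 / 16.58
Fc = 82282.9378 / 16.58 = 4962.7827 N

4962.7827 N


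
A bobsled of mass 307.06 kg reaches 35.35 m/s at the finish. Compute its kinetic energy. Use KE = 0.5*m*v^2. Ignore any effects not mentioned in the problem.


KE = 0.5 * m * v^2
KE = 0.5 * 307.06 * 35.35^2
KE = 0.5 * 307.06 * 1249.6225 = 191854.5424 J

191854.5424 J


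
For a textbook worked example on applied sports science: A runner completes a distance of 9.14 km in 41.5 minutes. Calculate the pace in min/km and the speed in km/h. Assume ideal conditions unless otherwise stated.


Pace = time / distance = 41.5 min / 9.14 km = 4.5405 min/km
Speed = distance / time_in_hours = 9.14 / 0.6917 hr
Speed = 13.2145 km/h

4.5405 min/km, 13.2145 km/h


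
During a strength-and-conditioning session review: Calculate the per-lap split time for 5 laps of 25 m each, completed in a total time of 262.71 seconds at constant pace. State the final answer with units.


Split time = total_time / n_laps = 262.71 / 5
Split time = 52.542 s per lap

52.542 s


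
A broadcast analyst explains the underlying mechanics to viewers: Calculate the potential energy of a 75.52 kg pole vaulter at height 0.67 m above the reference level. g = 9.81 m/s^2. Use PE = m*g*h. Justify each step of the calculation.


PE = m * g * h
PE = 75.52 * 9.81 * 0.67
PE = 740.8512 * 0.67 = 496.3703 J

496.3703 J


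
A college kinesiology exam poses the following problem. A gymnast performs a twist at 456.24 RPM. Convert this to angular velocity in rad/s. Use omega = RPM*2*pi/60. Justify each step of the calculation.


omega = RPM * 2 * pi / 60
omega = 456.24 * 2 * 3.14159 / 60
omega = 2866.6405 / 60 = 47.7773 rad/s

47.7773 rad/s


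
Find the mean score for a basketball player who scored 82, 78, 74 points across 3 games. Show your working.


Average = sum / n
Sum = 234
Average = 234 / 3 = 78

78


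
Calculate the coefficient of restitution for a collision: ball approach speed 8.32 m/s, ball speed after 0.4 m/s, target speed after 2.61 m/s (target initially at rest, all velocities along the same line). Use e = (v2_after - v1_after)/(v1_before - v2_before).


e = (v2_after - v1_after) / (v1_before - v2_before)
Numerator = 2.61 - 0.4 = 2.21
Denominator = 8.32 - 0 = 8.32
e = 2.21 / 8.32 = 0.2656

0.2656


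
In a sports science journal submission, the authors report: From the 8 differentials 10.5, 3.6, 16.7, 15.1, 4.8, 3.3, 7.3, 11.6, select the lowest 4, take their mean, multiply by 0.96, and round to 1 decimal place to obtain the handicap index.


All differentials: 10.5, 3.6, 16.7, 15.1, 4.8, 3.3, 7.3, 11.6
Sorted: 3.3, 3.6, 4.8, 7.3, 10.5, 11.6, 15.1, 16.7
Best 4: 3.3, 3.6, 4.8, 7.3
Average of best = 19 / 4 = 4.75
Raw index = 4.75 * 0.96 = 4.56
Handicap index = round(4.56, 1) = 4.6

4.6


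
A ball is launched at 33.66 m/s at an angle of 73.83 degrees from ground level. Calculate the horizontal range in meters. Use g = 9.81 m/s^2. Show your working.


R = v^2 * sin(2*theta) / g
Convert angle to radians: theta = 73.83 deg = 1.2886 rad
sin(2*theta) = sin(2.5772) = 0.5349
R = 33.66^2 * 0.5349 / 9.81
R = 1132.9956 * 0.5349 / 9.81 = 61.7826 m

61.7826 m


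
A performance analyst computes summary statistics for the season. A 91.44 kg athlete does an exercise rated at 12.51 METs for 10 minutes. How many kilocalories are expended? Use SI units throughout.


kcal = MET * mass * time_hr
Convert time: 10 min = 0.1667 hr
kcal = 12.51 * 91.44 * 0.1667
kcal = 190.6524 kcal

190.6524 kcal


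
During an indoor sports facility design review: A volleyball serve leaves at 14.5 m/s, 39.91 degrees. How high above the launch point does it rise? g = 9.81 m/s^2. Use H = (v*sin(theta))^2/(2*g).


H = (v*sin(theta))^2 / (2*g)
vy = v*sin(theta) = 14.5 * sin(39.91 deg) = 9.303 m/s
H = vy^2 / (2*g) = 86.5451 / (2*9.81)
H = 86.5451 / 19.62 = 4.4111 m

4.4111 m


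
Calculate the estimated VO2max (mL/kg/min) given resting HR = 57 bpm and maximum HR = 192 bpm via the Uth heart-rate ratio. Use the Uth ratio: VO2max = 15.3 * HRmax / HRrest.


VO2max = 15.3 * HRmax / HRrest
VO2max = 15.3 * 192 / 57
VO2max = 2937.6 / 57 = 51.5368 mL/kg/min

51.5368 mL/kg/min


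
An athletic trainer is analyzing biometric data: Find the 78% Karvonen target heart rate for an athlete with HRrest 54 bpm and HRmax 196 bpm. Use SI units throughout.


Target = HRrest + pct*(HRmax - HRrest)
Heart rate reserve = HRmax - HRrest = 196 - 54 = 142 bpm
Fraction = 78% = 0.78
Target = 54 + 0.78 * 142
Target = 54 + 110.76 = 164.76 bpm

164.76 bpm


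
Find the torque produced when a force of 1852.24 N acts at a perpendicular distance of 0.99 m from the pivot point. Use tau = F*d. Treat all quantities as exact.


tau = F * d
tau = 1852.24 * 0.99
tau = 1833.7176 N*m

1833.7176 N*m


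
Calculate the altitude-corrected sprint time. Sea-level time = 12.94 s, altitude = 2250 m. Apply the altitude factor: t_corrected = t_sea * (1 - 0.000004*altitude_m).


Correction factor = 1 - 0.000004 * 2250 = 0.991
t_corrected = t_sea * factor = 12.94 * 0.991
t_corrected = 12.8235 s

12.8235 s


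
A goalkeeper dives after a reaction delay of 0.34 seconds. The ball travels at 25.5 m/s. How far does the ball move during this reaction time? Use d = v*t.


d = v * t
d = 25.5 * 0.34
d = 8.67 m

8.67 m


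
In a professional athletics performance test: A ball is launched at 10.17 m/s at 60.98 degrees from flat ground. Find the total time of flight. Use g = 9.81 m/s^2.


T = 2*v*sin(theta)/g
sin(theta) = sin(60.98 deg) = 0.8745
T = 2*10.17*0.8745 / 9.81
T = 17.7863 / 9.81 = 1.8131 s

1.8131 s


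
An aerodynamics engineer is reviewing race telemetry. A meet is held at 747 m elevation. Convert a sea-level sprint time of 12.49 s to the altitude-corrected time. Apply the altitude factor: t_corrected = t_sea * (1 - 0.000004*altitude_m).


Correction factor = 1 - 0.000004 * 747 = 0.997012
t_corrected = t_sea * factor = 12.49 * 0.997012
t_corrected = 12.4527 s

12.4527 s


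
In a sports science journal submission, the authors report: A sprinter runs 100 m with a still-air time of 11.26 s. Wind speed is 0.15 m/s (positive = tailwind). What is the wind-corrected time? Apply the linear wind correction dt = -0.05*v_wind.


dt = -0.05 * v_wind = -0.05 * 0.15 = -0.0075 s
t_corrected = t_still + dt = 11.26 + (-0.0075)
t_corrected = 11.2525 s

11.2525 s


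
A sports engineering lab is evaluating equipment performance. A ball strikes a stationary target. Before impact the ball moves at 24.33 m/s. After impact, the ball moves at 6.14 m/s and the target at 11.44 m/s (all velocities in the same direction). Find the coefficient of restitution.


e = (v2_after - v1_after) / (v1_before - v2_before)
Numerator = 11.44 - 6.14 = 5.3
Denominator = 24.33 - 0 = 24.33
e = 5.3 / 24.33 = 0.2178

0.2178


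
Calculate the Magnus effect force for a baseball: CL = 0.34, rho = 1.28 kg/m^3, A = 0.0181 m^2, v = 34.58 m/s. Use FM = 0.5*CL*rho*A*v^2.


FM = 0.5 * CL * rho * A * v^2
FM = 0.5 * 0.34 * 1.28 * 0.0181 * 34.58^2
v^2 = 1195.7764
FM = 0.5 * 0.34 * 1.28 * 0.0181 * 1195.7764 = 4.7096 N

4.7096 N


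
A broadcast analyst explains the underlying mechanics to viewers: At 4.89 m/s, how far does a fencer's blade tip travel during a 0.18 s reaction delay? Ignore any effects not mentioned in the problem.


d = v * t
d = 4.89 * 0.18
d = 0.8802 m

0.8802 m


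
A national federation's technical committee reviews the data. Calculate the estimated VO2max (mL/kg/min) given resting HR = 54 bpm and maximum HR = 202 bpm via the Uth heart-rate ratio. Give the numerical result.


VO2max = 15.3 * HRmax / HRrest
VO2max = 15.3 * 202 / 54
VO2max = 3090.6 / 54 = 57.2333 mL/kg/min

57.2333 mL/kg/min


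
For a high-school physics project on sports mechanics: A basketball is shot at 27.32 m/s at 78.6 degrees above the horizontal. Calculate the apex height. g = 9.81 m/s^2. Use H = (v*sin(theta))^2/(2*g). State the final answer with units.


H = (v*sin(theta))^2 / (2*g)
vy = v*sin(theta) = 27.32 * sin(78.6 deg) = 26.781 m/s
H = vy^2 / (2*g) = 717.2224 / (2*9.81)
H = 717.2224 / 19.62 = 36.5557 m

36.5557 m


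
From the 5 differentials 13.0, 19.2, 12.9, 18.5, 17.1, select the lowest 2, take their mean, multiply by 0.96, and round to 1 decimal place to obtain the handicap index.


All differentials: 13.0, 19.2, 12.9, 18.5, 17.1
Sorted: 12.9, 13.0, 17.1, 18.5, 19.2
Best 2: 12.9, 13.0
Average of best = 25.9 / 2 = 12.95
Raw index = 12.95 * 0.96 = 12.432
Handicap index = round(12.432, 1) = 12.4

12.4


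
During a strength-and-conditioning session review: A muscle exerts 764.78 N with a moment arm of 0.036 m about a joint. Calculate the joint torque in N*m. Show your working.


tau = F * d
tau = 764.78 * 0.036
tau = 27.5321 N*m

27.5321 N*m


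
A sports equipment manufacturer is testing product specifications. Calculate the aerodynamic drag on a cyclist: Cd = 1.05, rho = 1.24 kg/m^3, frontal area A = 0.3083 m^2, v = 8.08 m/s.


Fd = 0.5 * Cd * rho * A * v^2
Fd = 0.5 * 1.05 * 1.24 * 0.3083 * 8.08^2
v^2 = 65.2864
Fd = 0.5 * 1.05 * 1.24 * 0.3083 * 65.2864 = 13.1032 N

13.1032 N


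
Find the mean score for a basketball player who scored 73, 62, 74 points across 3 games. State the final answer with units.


Average = sum / n
Sum = 209
Average = 209 / 3 = 69.6667

69.6667


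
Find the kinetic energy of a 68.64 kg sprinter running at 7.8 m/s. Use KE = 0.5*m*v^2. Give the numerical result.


KE = 0.5 * m * v^2
KE = 0.5 * 68.64 * 7.8^2
KE = 0.5 * 68.64 * 60.84 = 2088.0288 J

2088.0288 J


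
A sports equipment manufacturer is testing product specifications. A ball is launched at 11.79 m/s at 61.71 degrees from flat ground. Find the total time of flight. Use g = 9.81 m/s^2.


T = 2*v*sin(theta)/g
sin(theta) = sin(61.71 deg) = 0.8806
T = 2*11.79*0.8806 / 9.81
T = 20.7636 / 9.81 = 2.1166 s

2.1166 s


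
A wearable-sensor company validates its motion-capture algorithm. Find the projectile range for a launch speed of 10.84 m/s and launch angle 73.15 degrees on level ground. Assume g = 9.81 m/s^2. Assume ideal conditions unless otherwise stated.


R = v^2 * sin(2*theta) / g
Convert angle to radians: theta = 73.15 deg = 1.2767 rad
sin(2*theta) = sin(2.5534) = 0.5548
R = 10.84^2 * 0.5548 / 9.81
R = 117.5056 * 0.5548 / 9.81 = 6.646 m

6.646 m


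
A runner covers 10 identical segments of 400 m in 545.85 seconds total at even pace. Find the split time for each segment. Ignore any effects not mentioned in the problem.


Split time = total_time / n_laps = 545.85 / 10
Split time = 54.585 s per lap

54.585 s


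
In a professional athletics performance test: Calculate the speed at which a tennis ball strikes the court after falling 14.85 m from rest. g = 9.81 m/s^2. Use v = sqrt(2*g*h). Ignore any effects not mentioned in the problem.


v = sqrt(2 * g * h)
v = sqrt(2 * 9.81 * 14.85)
v = sqrt(291.357) = 17.0692 m/s

17.0692 m/s


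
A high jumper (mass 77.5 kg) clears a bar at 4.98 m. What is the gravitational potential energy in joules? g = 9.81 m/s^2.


PE = m * g * h
PE = 77.5 * 9.81 * 4.98
PE = 760.275 * 4.98 = 3786.1695 J

3786.1695 J


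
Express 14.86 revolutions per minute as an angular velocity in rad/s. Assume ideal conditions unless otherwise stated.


omega = RPM * 2 * pi / 60
omega = 14.86 * 2 * 3.14159 / 60
omega = 93.3681 / 60 = 1.5561 rad/s

1.5561 rad/s


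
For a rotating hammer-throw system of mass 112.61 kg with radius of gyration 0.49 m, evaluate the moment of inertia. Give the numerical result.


I = m * k^2
I = 112.61 * 0.49^2
I = 112.61 * 0.2401 = 27.0377 kg*m^2

27.0377 kg*m^2


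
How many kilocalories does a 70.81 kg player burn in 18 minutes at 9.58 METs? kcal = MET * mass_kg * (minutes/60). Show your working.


kcal = MET * mass * time_hr
Convert time: 18 min = 0.3 hr
kcal = 9.58 * 70.81 * 0.3
kcal = 203.5079 kcal

203.5079 kcal


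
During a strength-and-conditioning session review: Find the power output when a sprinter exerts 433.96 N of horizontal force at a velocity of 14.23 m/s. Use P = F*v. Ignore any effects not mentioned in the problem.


P = F * v
P = 433.96 * 14.23
P = 6175.2508 W

6175.2508 W


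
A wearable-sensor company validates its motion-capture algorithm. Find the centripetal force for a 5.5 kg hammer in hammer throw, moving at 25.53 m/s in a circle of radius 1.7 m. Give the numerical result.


Fc = m * v^2 / r
v^2 = 25.53^2 = 651.7809
Fc = 5.5 * 651.7809 / 1.7
Fc = 3584.795 / 1.7 = 2108.7029 N

2108.7029 N


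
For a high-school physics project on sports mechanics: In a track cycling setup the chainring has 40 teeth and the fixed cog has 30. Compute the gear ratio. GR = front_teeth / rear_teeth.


GR = front_teeth / rear_teeth
GR = 40 / 30
GR = 1.3333

1.3333


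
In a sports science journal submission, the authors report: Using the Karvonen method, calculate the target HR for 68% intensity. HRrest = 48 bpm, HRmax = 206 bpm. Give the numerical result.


Target = HRrest + pct*(HRmax - HRrest)
Heart rate reserve = HRmax - HRrest = 206 - 48 = 158 bpm
Fraction = 68% = 0.68
Target = 48 + 0.68 * 158
Target = 48 + 107.44 = 155.44 bpm

155.44 bpm


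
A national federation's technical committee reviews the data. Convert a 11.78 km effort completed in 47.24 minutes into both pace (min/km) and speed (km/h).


Pace = time / distance = 47.24 min / 11.78 km = 4.0102 min/km
Speed = distance / time_in_hours = 11.78 / 0.7873 hr
Speed = 14.9619 km/h

4.0102 min/km, 14.9619 km/h


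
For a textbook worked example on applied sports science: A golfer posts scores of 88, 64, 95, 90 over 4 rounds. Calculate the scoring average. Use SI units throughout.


Average = sum / n
Sum = 337
Average = 337 / 4 = 84.25

84.25


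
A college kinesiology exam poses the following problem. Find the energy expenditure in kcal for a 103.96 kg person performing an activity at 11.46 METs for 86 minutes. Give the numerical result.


kcal = MET * mass * time_hr
Convert time: 86 min = 1.4333 hr
kcal = 11.46 * 103.96 * 1.4333
kcal = 1707.647 kcal

1707.647 kcal


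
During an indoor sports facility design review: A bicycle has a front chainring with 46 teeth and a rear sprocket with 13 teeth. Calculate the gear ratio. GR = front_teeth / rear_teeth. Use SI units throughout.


GR = front_teeth / rear_teeth
GR = 46 / 13
GR = 3.5385

3.5385


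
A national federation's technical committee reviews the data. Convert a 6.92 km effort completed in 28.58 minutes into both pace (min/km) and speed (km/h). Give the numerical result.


Pace = time / distance = 28.58 min / 6.92 km = 4.1301 min/km
Speed = distance / time_in_hours = 6.92 / 0.4763 hr
Speed = 14.5276 km/h

4.1301 min/km, 14.5276 km/h


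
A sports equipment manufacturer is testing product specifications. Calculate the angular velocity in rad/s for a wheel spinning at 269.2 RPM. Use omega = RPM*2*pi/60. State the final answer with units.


omega = RPM * 2 * pi / 60
omega = 269.2 * 2 * 3.14159 / 60
omega = 1691.4335 / 60 = 28.1906 rad/s

28.1906 rad/s


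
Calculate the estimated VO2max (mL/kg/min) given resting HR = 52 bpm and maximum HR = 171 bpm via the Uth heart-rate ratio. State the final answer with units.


VO2max = 15.3 * HRmax / HRrest
VO2max = 15.3 * 171 / 52
VO2max = 2616.3 / 52 = 50.3135 mL/kg/min

50.3135 mL/kg/min


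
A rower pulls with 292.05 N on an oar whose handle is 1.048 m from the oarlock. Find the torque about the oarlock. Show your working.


tau = F * d
tau = 292.05 * 1.048
tau = 306.0684 N*m

306.0684 N*m


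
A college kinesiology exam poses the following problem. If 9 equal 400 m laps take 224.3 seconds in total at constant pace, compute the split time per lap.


Split time = total_time / n_laps = 224.3 / 9
Split time = 24.9222 s per lap

24.9222 s


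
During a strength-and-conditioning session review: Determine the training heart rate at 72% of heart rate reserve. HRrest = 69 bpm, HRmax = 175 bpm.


Target = HRrest + pct*(HRmax - HRrest)
Heart rate reserve = HRmax - HRrest = 175 - 69 = 106 bpm
Fraction = 72% = 0.72
Target = 69 + 0.72 * 106
Target = 69 + 76.32 = 145.32 bpm

145.32 bpm


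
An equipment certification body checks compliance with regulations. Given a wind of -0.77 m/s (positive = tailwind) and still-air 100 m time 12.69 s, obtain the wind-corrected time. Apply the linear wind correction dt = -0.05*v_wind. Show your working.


dt = -0.05 * v_wind = -0.05 * -0.77 = 0.0385 s
t_corrected = t_still + dt = 12.69 + (0.0385)
t_corrected = 12.7285 s

12.7285 s


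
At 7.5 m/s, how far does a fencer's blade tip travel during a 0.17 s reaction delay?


d = v * t
d = 7.5 * 0.17
d = 1.275 m

1.275 m


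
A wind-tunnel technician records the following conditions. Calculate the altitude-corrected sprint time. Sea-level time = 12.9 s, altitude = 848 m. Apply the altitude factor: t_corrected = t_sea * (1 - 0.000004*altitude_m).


Correction factor = 1 - 0.000004 * 848 = 0.996608
t_corrected = t_sea * factor = 12.9 * 0.996608
t_corrected = 12.8562 s

12.8562 s


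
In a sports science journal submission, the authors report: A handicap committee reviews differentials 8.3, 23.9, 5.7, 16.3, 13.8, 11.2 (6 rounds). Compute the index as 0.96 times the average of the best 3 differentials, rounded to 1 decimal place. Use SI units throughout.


All differentials: 8.3, 23.9, 5.7, 16.3, 13.8, 11.2
Sorted: 5.7, 8.3, 11.2, 13.8, 16.3, 23.9
Best 3: 5.7, 8.3, 11.2
Average of best = 25.2 / 3 = 8.4
Raw index = 8.4 * 0.96 = 8.064
Handicap index = round(8.064, 1) = 8.1

8.1


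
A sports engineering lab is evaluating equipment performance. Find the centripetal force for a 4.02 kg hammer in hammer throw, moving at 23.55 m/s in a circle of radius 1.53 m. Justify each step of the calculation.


Fc = m * v^2 / r
v^2 = 23.55^2 = 554.6025
Fc = 4.02 * 554.6025 / 1.53
Fc = 2229.5021 / 1.53 = 1457.1909 N

1457.1909 N


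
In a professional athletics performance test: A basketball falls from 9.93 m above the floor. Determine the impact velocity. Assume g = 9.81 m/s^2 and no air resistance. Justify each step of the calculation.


v = sqrt(2 * g * h)
v = sqrt(2 * 9.81 * 9.93)
v = sqrt(194.8266) = 13.958 m/s

13.958 m/s


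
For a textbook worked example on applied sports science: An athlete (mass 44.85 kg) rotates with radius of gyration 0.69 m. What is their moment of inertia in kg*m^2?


I = m * k^2
I = 44.85 * 0.69^2
I = 44.85 * 0.4761 = 21.3531 kg*m^2

21.3531 kg*m^2


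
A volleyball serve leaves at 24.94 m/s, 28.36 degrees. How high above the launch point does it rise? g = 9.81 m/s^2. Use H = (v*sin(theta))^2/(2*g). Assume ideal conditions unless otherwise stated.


H = (v*sin(theta))^2 / (2*g)
vy = v*sin(theta) = 24.94 * sin(28.36 deg) = 11.8467 m/s
H = vy^2 / (2*g) = 140.3455 / (2*9.81)
H = 140.3455 / 19.62 = 7.1532 m

7.1532 m
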